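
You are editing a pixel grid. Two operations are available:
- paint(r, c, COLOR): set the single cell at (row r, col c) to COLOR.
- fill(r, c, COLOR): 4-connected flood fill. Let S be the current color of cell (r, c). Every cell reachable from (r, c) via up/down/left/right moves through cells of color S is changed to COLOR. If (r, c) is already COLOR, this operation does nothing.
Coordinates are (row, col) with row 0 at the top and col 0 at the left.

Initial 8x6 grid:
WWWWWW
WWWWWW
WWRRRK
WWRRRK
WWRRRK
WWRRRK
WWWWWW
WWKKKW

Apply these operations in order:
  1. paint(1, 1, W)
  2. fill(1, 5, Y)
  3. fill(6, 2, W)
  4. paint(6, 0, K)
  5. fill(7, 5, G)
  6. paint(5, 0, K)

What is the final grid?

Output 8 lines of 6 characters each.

Answer: GGGGGG
GGGGGG
GGRRRK
GGRRRK
GGRRRK
KGRRRK
KGGGGG
GGKKKG

Derivation:
After op 1 paint(1,1,W):
WWWWWW
WWWWWW
WWRRRK
WWRRRK
WWRRRK
WWRRRK
WWWWWW
WWKKKW
After op 2 fill(1,5,Y) [29 cells changed]:
YYYYYY
YYYYYY
YYRRRK
YYRRRK
YYRRRK
YYRRRK
YYYYYY
YYKKKY
After op 3 fill(6,2,W) [29 cells changed]:
WWWWWW
WWWWWW
WWRRRK
WWRRRK
WWRRRK
WWRRRK
WWWWWW
WWKKKW
After op 4 paint(6,0,K):
WWWWWW
WWWWWW
WWRRRK
WWRRRK
WWRRRK
WWRRRK
KWWWWW
WWKKKW
After op 5 fill(7,5,G) [28 cells changed]:
GGGGGG
GGGGGG
GGRRRK
GGRRRK
GGRRRK
GGRRRK
KGGGGG
GGKKKG
After op 6 paint(5,0,K):
GGGGGG
GGGGGG
GGRRRK
GGRRRK
GGRRRK
KGRRRK
KGGGGG
GGKKKG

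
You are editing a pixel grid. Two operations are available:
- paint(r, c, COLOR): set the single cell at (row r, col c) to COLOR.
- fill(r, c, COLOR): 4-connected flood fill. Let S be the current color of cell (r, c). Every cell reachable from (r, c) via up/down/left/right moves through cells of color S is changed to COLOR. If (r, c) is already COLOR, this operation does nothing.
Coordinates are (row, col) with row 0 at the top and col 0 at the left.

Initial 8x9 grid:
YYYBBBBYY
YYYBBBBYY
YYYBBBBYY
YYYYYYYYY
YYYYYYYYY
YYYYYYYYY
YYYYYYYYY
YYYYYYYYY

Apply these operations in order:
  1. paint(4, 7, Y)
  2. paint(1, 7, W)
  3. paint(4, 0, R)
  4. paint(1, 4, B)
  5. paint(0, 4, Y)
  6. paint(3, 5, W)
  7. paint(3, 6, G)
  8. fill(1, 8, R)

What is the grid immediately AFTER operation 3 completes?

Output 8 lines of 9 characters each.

After op 1 paint(4,7,Y):
YYYBBBBYY
YYYBBBBYY
YYYBBBBYY
YYYYYYYYY
YYYYYYYYY
YYYYYYYYY
YYYYYYYYY
YYYYYYYYY
After op 2 paint(1,7,W):
YYYBBBBYY
YYYBBBBWY
YYYBBBBYY
YYYYYYYYY
YYYYYYYYY
YYYYYYYYY
YYYYYYYYY
YYYYYYYYY
After op 3 paint(4,0,R):
YYYBBBBYY
YYYBBBBWY
YYYBBBBYY
YYYYYYYYY
RYYYYYYYY
YYYYYYYYY
YYYYYYYYY
YYYYYYYYY

Answer: YYYBBBBYY
YYYBBBBWY
YYYBBBBYY
YYYYYYYYY
RYYYYYYYY
YYYYYYYYY
YYYYYYYYY
YYYYYYYYY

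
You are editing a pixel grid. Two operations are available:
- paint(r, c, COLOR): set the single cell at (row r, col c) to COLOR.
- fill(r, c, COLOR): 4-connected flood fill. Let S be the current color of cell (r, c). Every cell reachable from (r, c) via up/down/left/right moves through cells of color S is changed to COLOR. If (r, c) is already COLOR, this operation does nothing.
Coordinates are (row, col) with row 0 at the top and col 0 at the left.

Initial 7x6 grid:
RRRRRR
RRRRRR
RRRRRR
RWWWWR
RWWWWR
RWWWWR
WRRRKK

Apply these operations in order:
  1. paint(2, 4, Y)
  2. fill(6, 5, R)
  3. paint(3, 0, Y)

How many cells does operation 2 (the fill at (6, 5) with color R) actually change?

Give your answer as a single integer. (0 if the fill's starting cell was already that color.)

After op 1 paint(2,4,Y):
RRRRRR
RRRRRR
RRRRYR
RWWWWR
RWWWWR
RWWWWR
WRRRKK
After op 2 fill(6,5,R) [2 cells changed]:
RRRRRR
RRRRRR
RRRRYR
RWWWWR
RWWWWR
RWWWWR
WRRRRR

Answer: 2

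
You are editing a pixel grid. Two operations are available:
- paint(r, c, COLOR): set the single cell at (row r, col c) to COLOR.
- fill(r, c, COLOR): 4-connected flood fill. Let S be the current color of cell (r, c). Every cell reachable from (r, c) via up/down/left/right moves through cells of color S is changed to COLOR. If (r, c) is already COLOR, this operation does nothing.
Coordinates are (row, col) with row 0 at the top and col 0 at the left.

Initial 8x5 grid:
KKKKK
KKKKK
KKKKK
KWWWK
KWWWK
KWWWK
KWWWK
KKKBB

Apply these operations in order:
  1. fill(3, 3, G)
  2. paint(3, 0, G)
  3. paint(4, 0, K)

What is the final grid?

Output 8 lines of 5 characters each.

After op 1 fill(3,3,G) [12 cells changed]:
KKKKK
KKKKK
KKKKK
KGGGK
KGGGK
KGGGK
KGGGK
KKKBB
After op 2 paint(3,0,G):
KKKKK
KKKKK
KKKKK
GGGGK
KGGGK
KGGGK
KGGGK
KKKBB
After op 3 paint(4,0,K):
KKKKK
KKKKK
KKKKK
GGGGK
KGGGK
KGGGK
KGGGK
KKKBB

Answer: KKKKK
KKKKK
KKKKK
GGGGK
KGGGK
KGGGK
KGGGK
KKKBB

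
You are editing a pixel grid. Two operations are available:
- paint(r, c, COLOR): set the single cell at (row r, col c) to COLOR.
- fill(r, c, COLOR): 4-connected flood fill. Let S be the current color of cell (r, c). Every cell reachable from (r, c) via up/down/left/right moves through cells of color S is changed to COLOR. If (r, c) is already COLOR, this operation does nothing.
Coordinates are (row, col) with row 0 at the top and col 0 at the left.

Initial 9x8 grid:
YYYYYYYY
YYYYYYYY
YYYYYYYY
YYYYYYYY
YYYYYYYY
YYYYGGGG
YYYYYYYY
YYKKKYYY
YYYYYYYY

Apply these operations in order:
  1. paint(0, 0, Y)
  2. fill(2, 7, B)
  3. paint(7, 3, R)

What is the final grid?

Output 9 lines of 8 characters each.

After op 1 paint(0,0,Y):
YYYYYYYY
YYYYYYYY
YYYYYYYY
YYYYYYYY
YYYYYYYY
YYYYGGGG
YYYYYYYY
YYKKKYYY
YYYYYYYY
After op 2 fill(2,7,B) [65 cells changed]:
BBBBBBBB
BBBBBBBB
BBBBBBBB
BBBBBBBB
BBBBBBBB
BBBBGGGG
BBBBBBBB
BBKKKBBB
BBBBBBBB
After op 3 paint(7,3,R):
BBBBBBBB
BBBBBBBB
BBBBBBBB
BBBBBBBB
BBBBBBBB
BBBBGGGG
BBBBBBBB
BBKRKBBB
BBBBBBBB

Answer: BBBBBBBB
BBBBBBBB
BBBBBBBB
BBBBBBBB
BBBBBBBB
BBBBGGGG
BBBBBBBB
BBKRKBBB
BBBBBBBB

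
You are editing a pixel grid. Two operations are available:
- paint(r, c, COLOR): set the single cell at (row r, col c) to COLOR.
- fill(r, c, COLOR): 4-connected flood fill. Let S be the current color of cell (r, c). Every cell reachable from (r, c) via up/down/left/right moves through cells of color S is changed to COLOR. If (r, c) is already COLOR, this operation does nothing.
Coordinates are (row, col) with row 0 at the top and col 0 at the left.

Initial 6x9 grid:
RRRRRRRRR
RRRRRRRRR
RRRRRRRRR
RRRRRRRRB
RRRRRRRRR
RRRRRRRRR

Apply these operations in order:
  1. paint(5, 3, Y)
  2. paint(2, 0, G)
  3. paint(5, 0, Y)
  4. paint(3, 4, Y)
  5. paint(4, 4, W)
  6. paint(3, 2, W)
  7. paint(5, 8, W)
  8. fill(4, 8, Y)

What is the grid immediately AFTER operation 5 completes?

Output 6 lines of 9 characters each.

After op 1 paint(5,3,Y):
RRRRRRRRR
RRRRRRRRR
RRRRRRRRR
RRRRRRRRB
RRRRRRRRR
RRRYRRRRR
After op 2 paint(2,0,G):
RRRRRRRRR
RRRRRRRRR
GRRRRRRRR
RRRRRRRRB
RRRRRRRRR
RRRYRRRRR
After op 3 paint(5,0,Y):
RRRRRRRRR
RRRRRRRRR
GRRRRRRRR
RRRRRRRRB
RRRRRRRRR
YRRYRRRRR
After op 4 paint(3,4,Y):
RRRRRRRRR
RRRRRRRRR
GRRRRRRRR
RRRRYRRRB
RRRRRRRRR
YRRYRRRRR
After op 5 paint(4,4,W):
RRRRRRRRR
RRRRRRRRR
GRRRRRRRR
RRRRYRRRB
RRRRWRRRR
YRRYRRRRR

Answer: RRRRRRRRR
RRRRRRRRR
GRRRRRRRR
RRRRYRRRB
RRRRWRRRR
YRRYRRRRR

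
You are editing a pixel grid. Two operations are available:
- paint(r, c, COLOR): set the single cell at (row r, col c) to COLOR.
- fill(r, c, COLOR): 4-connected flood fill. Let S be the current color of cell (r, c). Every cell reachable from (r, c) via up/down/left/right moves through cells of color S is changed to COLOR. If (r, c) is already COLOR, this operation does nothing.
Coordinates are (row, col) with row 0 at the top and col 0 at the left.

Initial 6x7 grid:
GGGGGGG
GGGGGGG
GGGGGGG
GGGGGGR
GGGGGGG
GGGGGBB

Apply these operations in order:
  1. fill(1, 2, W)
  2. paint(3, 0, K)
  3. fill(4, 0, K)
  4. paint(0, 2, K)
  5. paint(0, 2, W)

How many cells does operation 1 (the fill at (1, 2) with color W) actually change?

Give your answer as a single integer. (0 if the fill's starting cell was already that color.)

After op 1 fill(1,2,W) [39 cells changed]:
WWWWWWW
WWWWWWW
WWWWWWW
WWWWWWR
WWWWWWW
WWWWWBB

Answer: 39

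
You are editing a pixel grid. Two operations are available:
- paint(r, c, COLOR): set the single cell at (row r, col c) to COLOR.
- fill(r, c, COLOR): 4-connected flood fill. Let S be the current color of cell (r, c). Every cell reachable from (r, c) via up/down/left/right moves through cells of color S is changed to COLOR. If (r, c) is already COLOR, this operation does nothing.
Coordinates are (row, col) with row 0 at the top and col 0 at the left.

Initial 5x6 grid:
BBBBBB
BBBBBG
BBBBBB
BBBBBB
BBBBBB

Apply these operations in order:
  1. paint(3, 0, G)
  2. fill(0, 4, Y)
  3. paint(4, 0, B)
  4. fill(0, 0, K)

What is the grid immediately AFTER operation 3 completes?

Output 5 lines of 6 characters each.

After op 1 paint(3,0,G):
BBBBBB
BBBBBG
BBBBBB
GBBBBB
BBBBBB
After op 2 fill(0,4,Y) [28 cells changed]:
YYYYYY
YYYYYG
YYYYYY
GYYYYY
YYYYYY
After op 3 paint(4,0,B):
YYYYYY
YYYYYG
YYYYYY
GYYYYY
BYYYYY

Answer: YYYYYY
YYYYYG
YYYYYY
GYYYYY
BYYYYY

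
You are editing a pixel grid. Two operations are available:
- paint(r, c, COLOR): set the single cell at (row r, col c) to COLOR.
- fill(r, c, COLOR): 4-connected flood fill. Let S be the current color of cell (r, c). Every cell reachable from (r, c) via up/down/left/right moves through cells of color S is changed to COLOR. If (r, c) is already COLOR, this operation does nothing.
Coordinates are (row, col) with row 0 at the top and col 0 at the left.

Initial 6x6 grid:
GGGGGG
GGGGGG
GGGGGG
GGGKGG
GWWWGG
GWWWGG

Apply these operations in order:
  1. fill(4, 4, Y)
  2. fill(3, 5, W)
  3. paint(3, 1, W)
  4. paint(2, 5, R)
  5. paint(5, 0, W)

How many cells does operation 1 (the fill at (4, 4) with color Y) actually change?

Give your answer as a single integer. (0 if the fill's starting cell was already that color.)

Answer: 29

Derivation:
After op 1 fill(4,4,Y) [29 cells changed]:
YYYYYY
YYYYYY
YYYYYY
YYYKYY
YWWWYY
YWWWYY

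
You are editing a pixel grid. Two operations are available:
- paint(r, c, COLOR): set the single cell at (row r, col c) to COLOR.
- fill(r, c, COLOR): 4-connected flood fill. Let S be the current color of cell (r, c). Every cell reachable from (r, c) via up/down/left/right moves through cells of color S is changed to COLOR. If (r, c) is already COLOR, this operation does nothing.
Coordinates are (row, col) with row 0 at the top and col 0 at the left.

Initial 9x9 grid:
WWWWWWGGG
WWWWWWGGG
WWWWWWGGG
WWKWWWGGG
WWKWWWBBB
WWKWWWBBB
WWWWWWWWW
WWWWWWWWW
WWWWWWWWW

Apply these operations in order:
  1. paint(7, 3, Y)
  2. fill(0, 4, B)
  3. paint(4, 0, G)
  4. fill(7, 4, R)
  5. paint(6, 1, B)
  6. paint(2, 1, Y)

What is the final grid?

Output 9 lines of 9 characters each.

After op 1 paint(7,3,Y):
WWWWWWGGG
WWWWWWGGG
WWWWWWGGG
WWKWWWGGG
WWKWWWBBB
WWKWWWBBB
WWWWWWWWW
WWWYWWWWW
WWWWWWWWW
After op 2 fill(0,4,B) [59 cells changed]:
BBBBBBGGG
BBBBBBGGG
BBBBBBGGG
BBKBBBGGG
BBKBBBBBB
BBKBBBBBB
BBBBBBBBB
BBBYBBBBB
BBBBBBBBB
After op 3 paint(4,0,G):
BBBBBBGGG
BBBBBBGGG
BBBBBBGGG
BBKBBBGGG
GBKBBBBBB
BBKBBBBBB
BBBBBBBBB
BBBYBBBBB
BBBBBBBBB
After op 4 fill(7,4,R) [64 cells changed]:
RRRRRRGGG
RRRRRRGGG
RRRRRRGGG
RRKRRRGGG
GRKRRRRRR
RRKRRRRRR
RRRRRRRRR
RRRYRRRRR
RRRRRRRRR
After op 5 paint(6,1,B):
RRRRRRGGG
RRRRRRGGG
RRRRRRGGG
RRKRRRGGG
GRKRRRRRR
RRKRRRRRR
RBRRRRRRR
RRRYRRRRR
RRRRRRRRR
After op 6 paint(2,1,Y):
RRRRRRGGG
RRRRRRGGG
RYRRRRGGG
RRKRRRGGG
GRKRRRRRR
RRKRRRRRR
RBRRRRRRR
RRRYRRRRR
RRRRRRRRR

Answer: RRRRRRGGG
RRRRRRGGG
RYRRRRGGG
RRKRRRGGG
GRKRRRRRR
RRKRRRRRR
RBRRRRRRR
RRRYRRRRR
RRRRRRRRR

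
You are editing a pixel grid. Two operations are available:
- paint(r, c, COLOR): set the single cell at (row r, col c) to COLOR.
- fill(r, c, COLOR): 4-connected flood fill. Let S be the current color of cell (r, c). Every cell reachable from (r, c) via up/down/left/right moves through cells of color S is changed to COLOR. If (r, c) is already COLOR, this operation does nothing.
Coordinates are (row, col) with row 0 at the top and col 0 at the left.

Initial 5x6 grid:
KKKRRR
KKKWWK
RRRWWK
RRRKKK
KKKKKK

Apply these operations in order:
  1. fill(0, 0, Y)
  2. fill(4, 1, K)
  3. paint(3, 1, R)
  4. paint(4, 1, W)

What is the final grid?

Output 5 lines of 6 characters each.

After op 1 fill(0,0,Y) [6 cells changed]:
YYYRRR
YYYWWK
RRRWWK
RRRKKK
KKKKKK
After op 2 fill(4,1,K) [0 cells changed]:
YYYRRR
YYYWWK
RRRWWK
RRRKKK
KKKKKK
After op 3 paint(3,1,R):
YYYRRR
YYYWWK
RRRWWK
RRRKKK
KKKKKK
After op 4 paint(4,1,W):
YYYRRR
YYYWWK
RRRWWK
RRRKKK
KWKKKK

Answer: YYYRRR
YYYWWK
RRRWWK
RRRKKK
KWKKKK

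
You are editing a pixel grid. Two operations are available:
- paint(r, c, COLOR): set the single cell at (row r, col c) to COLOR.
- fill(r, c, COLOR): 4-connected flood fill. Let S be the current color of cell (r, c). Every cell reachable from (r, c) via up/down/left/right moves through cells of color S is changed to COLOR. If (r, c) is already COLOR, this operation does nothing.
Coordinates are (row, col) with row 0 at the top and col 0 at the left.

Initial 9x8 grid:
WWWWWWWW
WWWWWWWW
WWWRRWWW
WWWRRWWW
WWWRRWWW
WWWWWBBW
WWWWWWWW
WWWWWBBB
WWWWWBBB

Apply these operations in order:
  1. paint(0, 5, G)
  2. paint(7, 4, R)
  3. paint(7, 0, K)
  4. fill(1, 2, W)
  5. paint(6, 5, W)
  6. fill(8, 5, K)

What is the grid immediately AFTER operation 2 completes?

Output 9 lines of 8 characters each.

Answer: WWWWWGWW
WWWWWWWW
WWWRRWWW
WWWRRWWW
WWWRRWWW
WWWWWBBW
WWWWWWWW
WWWWRBBB
WWWWWBBB

Derivation:
After op 1 paint(0,5,G):
WWWWWGWW
WWWWWWWW
WWWRRWWW
WWWRRWWW
WWWRRWWW
WWWWWBBW
WWWWWWWW
WWWWWBBB
WWWWWBBB
After op 2 paint(7,4,R):
WWWWWGWW
WWWWWWWW
WWWRRWWW
WWWRRWWW
WWWRRWWW
WWWWWBBW
WWWWWWWW
WWWWRBBB
WWWWWBBB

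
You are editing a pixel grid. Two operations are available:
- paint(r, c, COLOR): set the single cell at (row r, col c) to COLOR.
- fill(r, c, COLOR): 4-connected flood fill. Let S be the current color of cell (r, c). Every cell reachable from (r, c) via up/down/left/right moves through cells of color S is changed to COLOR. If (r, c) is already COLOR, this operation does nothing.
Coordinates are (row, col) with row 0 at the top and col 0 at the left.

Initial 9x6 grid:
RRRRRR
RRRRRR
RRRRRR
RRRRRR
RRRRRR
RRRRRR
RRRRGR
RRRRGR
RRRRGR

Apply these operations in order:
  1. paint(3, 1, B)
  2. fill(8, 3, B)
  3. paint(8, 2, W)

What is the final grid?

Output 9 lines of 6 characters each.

After op 1 paint(3,1,B):
RRRRRR
RRRRRR
RRRRRR
RBRRRR
RRRRRR
RRRRRR
RRRRGR
RRRRGR
RRRRGR
After op 2 fill(8,3,B) [50 cells changed]:
BBBBBB
BBBBBB
BBBBBB
BBBBBB
BBBBBB
BBBBBB
BBBBGB
BBBBGB
BBBBGB
After op 3 paint(8,2,W):
BBBBBB
BBBBBB
BBBBBB
BBBBBB
BBBBBB
BBBBBB
BBBBGB
BBBBGB
BBWBGB

Answer: BBBBBB
BBBBBB
BBBBBB
BBBBBB
BBBBBB
BBBBBB
BBBBGB
BBBBGB
BBWBGB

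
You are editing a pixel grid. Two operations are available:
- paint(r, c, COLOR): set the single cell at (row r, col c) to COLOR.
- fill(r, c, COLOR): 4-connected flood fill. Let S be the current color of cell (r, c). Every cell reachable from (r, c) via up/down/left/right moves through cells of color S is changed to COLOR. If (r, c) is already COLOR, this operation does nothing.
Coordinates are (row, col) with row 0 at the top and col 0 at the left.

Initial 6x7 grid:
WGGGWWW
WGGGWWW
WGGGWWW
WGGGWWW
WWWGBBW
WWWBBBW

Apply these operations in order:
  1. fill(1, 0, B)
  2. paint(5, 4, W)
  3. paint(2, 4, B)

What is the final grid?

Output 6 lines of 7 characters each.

Answer: BGGGWWW
BGGGWWW
BGGGBWW
BGGGWWW
BBBGBBW
BBBBWBW

Derivation:
After op 1 fill(1,0,B) [10 cells changed]:
BGGGWWW
BGGGWWW
BGGGWWW
BGGGWWW
BBBGBBW
BBBBBBW
After op 2 paint(5,4,W):
BGGGWWW
BGGGWWW
BGGGWWW
BGGGWWW
BBBGBBW
BBBBWBW
After op 3 paint(2,4,B):
BGGGWWW
BGGGWWW
BGGGBWW
BGGGWWW
BBBGBBW
BBBBWBW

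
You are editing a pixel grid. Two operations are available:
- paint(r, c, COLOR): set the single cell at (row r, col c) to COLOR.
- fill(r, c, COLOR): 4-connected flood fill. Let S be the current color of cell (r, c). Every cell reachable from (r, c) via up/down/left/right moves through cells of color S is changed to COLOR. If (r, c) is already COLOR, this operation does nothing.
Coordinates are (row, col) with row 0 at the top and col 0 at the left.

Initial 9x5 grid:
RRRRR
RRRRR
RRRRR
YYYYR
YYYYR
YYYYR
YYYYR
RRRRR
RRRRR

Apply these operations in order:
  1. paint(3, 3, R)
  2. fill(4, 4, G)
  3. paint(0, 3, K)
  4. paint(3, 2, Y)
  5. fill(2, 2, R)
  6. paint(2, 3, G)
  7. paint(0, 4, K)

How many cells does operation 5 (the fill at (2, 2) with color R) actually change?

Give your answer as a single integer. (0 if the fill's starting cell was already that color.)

After op 1 paint(3,3,R):
RRRRR
RRRRR
RRRRR
YYYRR
YYYYR
YYYYR
YYYYR
RRRRR
RRRRR
After op 2 fill(4,4,G) [30 cells changed]:
GGGGG
GGGGG
GGGGG
YYYGG
YYYYG
YYYYG
YYYYG
GGGGG
GGGGG
After op 3 paint(0,3,K):
GGGKG
GGGGG
GGGGG
YYYGG
YYYYG
YYYYG
YYYYG
GGGGG
GGGGG
After op 4 paint(3,2,Y):
GGGKG
GGGGG
GGGGG
YYYGG
YYYYG
YYYYG
YYYYG
GGGGG
GGGGG
After op 5 fill(2,2,R) [29 cells changed]:
RRRKR
RRRRR
RRRRR
YYYRR
YYYYR
YYYYR
YYYYR
RRRRR
RRRRR

Answer: 29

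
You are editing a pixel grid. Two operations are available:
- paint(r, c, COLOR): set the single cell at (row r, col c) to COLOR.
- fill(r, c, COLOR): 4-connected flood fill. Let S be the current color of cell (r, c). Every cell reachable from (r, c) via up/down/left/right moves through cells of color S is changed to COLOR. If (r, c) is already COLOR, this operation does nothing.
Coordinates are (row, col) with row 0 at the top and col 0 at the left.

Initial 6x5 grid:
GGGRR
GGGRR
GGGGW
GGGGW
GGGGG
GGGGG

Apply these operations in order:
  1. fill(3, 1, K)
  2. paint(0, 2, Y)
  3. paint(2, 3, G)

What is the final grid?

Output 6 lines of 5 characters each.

Answer: KKYRR
KKKRR
KKKGW
KKKKW
KKKKK
KKKKK

Derivation:
After op 1 fill(3,1,K) [24 cells changed]:
KKKRR
KKKRR
KKKKW
KKKKW
KKKKK
KKKKK
After op 2 paint(0,2,Y):
KKYRR
KKKRR
KKKKW
KKKKW
KKKKK
KKKKK
After op 3 paint(2,3,G):
KKYRR
KKKRR
KKKGW
KKKKW
KKKKK
KKKKK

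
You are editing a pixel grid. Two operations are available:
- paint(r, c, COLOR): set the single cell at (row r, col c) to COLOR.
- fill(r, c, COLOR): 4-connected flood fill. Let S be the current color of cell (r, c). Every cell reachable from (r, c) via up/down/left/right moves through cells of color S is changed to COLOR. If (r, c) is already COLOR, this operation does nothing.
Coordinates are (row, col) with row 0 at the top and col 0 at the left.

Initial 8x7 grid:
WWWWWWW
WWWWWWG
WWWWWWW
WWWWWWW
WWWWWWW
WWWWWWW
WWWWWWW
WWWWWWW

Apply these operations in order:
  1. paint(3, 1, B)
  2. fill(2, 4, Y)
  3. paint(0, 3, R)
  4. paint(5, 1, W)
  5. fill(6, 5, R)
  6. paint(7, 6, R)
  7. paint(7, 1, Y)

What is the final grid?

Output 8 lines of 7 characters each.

Answer: RRRRRRR
RRRRRRG
RRRRRRR
RBRRRRR
RRRRRRR
RWRRRRR
RRRRRRR
RYRRRRR

Derivation:
After op 1 paint(3,1,B):
WWWWWWW
WWWWWWG
WWWWWWW
WBWWWWW
WWWWWWW
WWWWWWW
WWWWWWW
WWWWWWW
After op 2 fill(2,4,Y) [54 cells changed]:
YYYYYYY
YYYYYYG
YYYYYYY
YBYYYYY
YYYYYYY
YYYYYYY
YYYYYYY
YYYYYYY
After op 3 paint(0,3,R):
YYYRYYY
YYYYYYG
YYYYYYY
YBYYYYY
YYYYYYY
YYYYYYY
YYYYYYY
YYYYYYY
After op 4 paint(5,1,W):
YYYRYYY
YYYYYYG
YYYYYYY
YBYYYYY
YYYYYYY
YWYYYYY
YYYYYYY
YYYYYYY
After op 5 fill(6,5,R) [52 cells changed]:
RRRRRRR
RRRRRRG
RRRRRRR
RBRRRRR
RRRRRRR
RWRRRRR
RRRRRRR
RRRRRRR
After op 6 paint(7,6,R):
RRRRRRR
RRRRRRG
RRRRRRR
RBRRRRR
RRRRRRR
RWRRRRR
RRRRRRR
RRRRRRR
After op 7 paint(7,1,Y):
RRRRRRR
RRRRRRG
RRRRRRR
RBRRRRR
RRRRRRR
RWRRRRR
RRRRRRR
RYRRRRR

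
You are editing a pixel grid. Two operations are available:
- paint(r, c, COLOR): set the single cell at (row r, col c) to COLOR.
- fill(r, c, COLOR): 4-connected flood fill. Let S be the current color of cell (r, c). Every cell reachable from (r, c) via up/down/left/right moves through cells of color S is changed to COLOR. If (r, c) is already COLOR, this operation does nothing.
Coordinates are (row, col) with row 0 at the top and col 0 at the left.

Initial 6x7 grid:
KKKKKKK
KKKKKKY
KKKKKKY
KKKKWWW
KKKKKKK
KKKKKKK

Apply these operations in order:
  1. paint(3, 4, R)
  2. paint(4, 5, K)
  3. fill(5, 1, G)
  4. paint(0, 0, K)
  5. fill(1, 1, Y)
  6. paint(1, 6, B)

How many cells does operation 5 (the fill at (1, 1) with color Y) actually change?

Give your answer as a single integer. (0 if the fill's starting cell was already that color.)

After op 1 paint(3,4,R):
KKKKKKK
KKKKKKY
KKKKKKY
KKKKRWW
KKKKKKK
KKKKKKK
After op 2 paint(4,5,K):
KKKKKKK
KKKKKKY
KKKKKKY
KKKKRWW
KKKKKKK
KKKKKKK
After op 3 fill(5,1,G) [37 cells changed]:
GGGGGGG
GGGGGGY
GGGGGGY
GGGGRWW
GGGGGGG
GGGGGGG
After op 4 paint(0,0,K):
KGGGGGG
GGGGGGY
GGGGGGY
GGGGRWW
GGGGGGG
GGGGGGG
After op 5 fill(1,1,Y) [36 cells changed]:
KYYYYYY
YYYYYYY
YYYYYYY
YYYYRWW
YYYYYYY
YYYYYYY

Answer: 36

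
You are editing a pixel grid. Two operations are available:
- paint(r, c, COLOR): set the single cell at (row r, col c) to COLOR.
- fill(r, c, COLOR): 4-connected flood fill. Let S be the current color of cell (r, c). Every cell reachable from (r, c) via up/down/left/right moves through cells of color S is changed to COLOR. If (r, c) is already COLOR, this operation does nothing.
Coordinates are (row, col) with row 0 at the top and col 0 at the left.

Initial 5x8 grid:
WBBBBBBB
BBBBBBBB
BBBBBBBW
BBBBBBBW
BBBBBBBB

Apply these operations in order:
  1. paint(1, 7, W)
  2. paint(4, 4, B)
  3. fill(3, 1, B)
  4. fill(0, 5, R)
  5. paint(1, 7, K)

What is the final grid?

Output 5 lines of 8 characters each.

After op 1 paint(1,7,W):
WBBBBBBB
BBBBBBBW
BBBBBBBW
BBBBBBBW
BBBBBBBB
After op 2 paint(4,4,B):
WBBBBBBB
BBBBBBBW
BBBBBBBW
BBBBBBBW
BBBBBBBB
After op 3 fill(3,1,B) [0 cells changed]:
WBBBBBBB
BBBBBBBW
BBBBBBBW
BBBBBBBW
BBBBBBBB
After op 4 fill(0,5,R) [36 cells changed]:
WRRRRRRR
RRRRRRRW
RRRRRRRW
RRRRRRRW
RRRRRRRR
After op 5 paint(1,7,K):
WRRRRRRR
RRRRRRRK
RRRRRRRW
RRRRRRRW
RRRRRRRR

Answer: WRRRRRRR
RRRRRRRK
RRRRRRRW
RRRRRRRW
RRRRRRRR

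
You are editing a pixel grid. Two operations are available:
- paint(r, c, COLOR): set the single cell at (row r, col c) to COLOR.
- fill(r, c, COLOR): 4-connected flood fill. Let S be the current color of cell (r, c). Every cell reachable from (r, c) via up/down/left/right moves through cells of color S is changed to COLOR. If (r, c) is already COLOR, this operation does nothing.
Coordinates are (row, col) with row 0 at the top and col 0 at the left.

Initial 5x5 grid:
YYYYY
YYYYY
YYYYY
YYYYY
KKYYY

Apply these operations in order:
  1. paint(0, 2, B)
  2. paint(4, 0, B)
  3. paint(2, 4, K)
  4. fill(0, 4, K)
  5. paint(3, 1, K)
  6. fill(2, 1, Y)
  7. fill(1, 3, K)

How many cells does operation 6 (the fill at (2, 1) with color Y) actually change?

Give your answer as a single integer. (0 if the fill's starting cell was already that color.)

Answer: 23

Derivation:
After op 1 paint(0,2,B):
YYBYY
YYYYY
YYYYY
YYYYY
KKYYY
After op 2 paint(4,0,B):
YYBYY
YYYYY
YYYYY
YYYYY
BKYYY
After op 3 paint(2,4,K):
YYBYY
YYYYY
YYYYK
YYYYY
BKYYY
After op 4 fill(0,4,K) [21 cells changed]:
KKBKK
KKKKK
KKKKK
KKKKK
BKKKK
After op 5 paint(3,1,K):
KKBKK
KKKKK
KKKKK
KKKKK
BKKKK
After op 6 fill(2,1,Y) [23 cells changed]:
YYBYY
YYYYY
YYYYY
YYYYY
BYYYY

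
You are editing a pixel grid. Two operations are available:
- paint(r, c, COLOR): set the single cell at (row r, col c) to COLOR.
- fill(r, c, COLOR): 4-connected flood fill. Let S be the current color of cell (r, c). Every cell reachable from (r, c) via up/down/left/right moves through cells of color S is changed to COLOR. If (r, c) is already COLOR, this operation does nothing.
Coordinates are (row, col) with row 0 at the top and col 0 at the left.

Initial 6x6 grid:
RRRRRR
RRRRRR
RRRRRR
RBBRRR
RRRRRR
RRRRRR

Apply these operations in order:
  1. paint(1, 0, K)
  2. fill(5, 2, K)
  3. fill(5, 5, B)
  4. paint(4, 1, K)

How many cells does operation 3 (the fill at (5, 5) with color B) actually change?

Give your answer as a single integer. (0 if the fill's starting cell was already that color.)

After op 1 paint(1,0,K):
RRRRRR
KRRRRR
RRRRRR
RBBRRR
RRRRRR
RRRRRR
After op 2 fill(5,2,K) [33 cells changed]:
KKKKKK
KKKKKK
KKKKKK
KBBKKK
KKKKKK
KKKKKK
After op 3 fill(5,5,B) [34 cells changed]:
BBBBBB
BBBBBB
BBBBBB
BBBBBB
BBBBBB
BBBBBB

Answer: 34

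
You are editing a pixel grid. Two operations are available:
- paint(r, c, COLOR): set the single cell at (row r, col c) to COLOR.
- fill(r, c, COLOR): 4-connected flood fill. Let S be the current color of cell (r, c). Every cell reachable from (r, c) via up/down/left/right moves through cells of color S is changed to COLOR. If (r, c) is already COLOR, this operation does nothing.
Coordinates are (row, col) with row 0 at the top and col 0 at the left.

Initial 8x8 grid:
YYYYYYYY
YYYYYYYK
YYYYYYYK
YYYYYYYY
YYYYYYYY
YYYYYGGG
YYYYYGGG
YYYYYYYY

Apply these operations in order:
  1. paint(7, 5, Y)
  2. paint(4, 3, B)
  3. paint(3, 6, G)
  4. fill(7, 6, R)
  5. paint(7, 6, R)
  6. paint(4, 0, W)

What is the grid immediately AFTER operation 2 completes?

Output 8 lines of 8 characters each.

After op 1 paint(7,5,Y):
YYYYYYYY
YYYYYYYK
YYYYYYYK
YYYYYYYY
YYYYYYYY
YYYYYGGG
YYYYYGGG
YYYYYYYY
After op 2 paint(4,3,B):
YYYYYYYY
YYYYYYYK
YYYYYYYK
YYYYYYYY
YYYBYYYY
YYYYYGGG
YYYYYGGG
YYYYYYYY

Answer: YYYYYYYY
YYYYYYYK
YYYYYYYK
YYYYYYYY
YYYBYYYY
YYYYYGGG
YYYYYGGG
YYYYYYYY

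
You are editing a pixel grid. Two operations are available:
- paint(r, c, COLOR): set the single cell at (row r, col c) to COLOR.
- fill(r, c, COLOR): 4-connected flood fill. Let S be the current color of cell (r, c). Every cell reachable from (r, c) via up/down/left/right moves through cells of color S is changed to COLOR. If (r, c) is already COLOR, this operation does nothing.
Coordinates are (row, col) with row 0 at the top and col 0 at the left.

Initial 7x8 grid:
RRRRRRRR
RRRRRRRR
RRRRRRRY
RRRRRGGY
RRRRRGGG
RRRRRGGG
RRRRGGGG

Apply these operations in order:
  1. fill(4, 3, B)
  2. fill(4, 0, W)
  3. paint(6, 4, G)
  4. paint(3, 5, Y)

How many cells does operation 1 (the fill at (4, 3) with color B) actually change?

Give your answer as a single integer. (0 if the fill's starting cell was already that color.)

Answer: 42

Derivation:
After op 1 fill(4,3,B) [42 cells changed]:
BBBBBBBB
BBBBBBBB
BBBBBBBY
BBBBBGGY
BBBBBGGG
BBBBBGGG
BBBBGGGG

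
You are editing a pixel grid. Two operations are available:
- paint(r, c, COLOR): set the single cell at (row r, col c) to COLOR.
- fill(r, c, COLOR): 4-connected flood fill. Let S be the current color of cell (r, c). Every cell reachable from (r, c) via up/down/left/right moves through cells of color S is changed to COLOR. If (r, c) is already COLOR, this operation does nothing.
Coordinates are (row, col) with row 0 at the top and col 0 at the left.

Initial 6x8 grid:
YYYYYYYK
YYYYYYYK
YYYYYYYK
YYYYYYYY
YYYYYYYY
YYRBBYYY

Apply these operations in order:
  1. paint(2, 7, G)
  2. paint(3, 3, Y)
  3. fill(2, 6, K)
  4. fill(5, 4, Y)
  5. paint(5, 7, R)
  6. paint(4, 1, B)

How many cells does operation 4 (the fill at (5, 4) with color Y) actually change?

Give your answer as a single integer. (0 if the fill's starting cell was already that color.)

After op 1 paint(2,7,G):
YYYYYYYK
YYYYYYYK
YYYYYYYG
YYYYYYYY
YYYYYYYY
YYRBBYYY
After op 2 paint(3,3,Y):
YYYYYYYK
YYYYYYYK
YYYYYYYG
YYYYYYYY
YYYYYYYY
YYRBBYYY
After op 3 fill(2,6,K) [42 cells changed]:
KKKKKKKK
KKKKKKKK
KKKKKKKG
KKKKKKKK
KKKKKKKK
KKRBBKKK
After op 4 fill(5,4,Y) [2 cells changed]:
KKKKKKKK
KKKKKKKK
KKKKKKKG
KKKKKKKK
KKKKKKKK
KKRYYKKK

Answer: 2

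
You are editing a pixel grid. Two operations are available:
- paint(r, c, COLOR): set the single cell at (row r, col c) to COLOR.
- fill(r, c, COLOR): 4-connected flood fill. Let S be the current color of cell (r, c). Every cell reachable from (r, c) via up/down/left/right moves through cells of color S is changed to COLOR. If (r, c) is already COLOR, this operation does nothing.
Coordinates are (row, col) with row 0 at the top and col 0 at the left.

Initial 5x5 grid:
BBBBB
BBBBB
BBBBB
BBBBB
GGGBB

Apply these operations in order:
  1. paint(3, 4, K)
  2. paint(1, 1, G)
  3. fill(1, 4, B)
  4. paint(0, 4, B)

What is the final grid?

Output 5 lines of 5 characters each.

Answer: BBBBB
BGBBB
BBBBB
BBBBK
GGGBB

Derivation:
After op 1 paint(3,4,K):
BBBBB
BBBBB
BBBBB
BBBBK
GGGBB
After op 2 paint(1,1,G):
BBBBB
BGBBB
BBBBB
BBBBK
GGGBB
After op 3 fill(1,4,B) [0 cells changed]:
BBBBB
BGBBB
BBBBB
BBBBK
GGGBB
After op 4 paint(0,4,B):
BBBBB
BGBBB
BBBBB
BBBBK
GGGBB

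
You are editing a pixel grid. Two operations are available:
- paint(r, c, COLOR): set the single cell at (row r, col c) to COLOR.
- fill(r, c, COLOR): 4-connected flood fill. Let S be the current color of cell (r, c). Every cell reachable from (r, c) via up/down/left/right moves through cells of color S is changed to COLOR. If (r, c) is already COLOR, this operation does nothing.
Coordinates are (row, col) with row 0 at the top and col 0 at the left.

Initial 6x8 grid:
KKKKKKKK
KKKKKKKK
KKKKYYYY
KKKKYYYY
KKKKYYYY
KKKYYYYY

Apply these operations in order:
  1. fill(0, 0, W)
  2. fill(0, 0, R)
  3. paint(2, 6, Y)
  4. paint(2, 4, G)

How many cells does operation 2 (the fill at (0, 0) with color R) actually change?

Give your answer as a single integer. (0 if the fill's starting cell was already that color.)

After op 1 fill(0,0,W) [31 cells changed]:
WWWWWWWW
WWWWWWWW
WWWWYYYY
WWWWYYYY
WWWWYYYY
WWWYYYYY
After op 2 fill(0,0,R) [31 cells changed]:
RRRRRRRR
RRRRRRRR
RRRRYYYY
RRRRYYYY
RRRRYYYY
RRRYYYYY

Answer: 31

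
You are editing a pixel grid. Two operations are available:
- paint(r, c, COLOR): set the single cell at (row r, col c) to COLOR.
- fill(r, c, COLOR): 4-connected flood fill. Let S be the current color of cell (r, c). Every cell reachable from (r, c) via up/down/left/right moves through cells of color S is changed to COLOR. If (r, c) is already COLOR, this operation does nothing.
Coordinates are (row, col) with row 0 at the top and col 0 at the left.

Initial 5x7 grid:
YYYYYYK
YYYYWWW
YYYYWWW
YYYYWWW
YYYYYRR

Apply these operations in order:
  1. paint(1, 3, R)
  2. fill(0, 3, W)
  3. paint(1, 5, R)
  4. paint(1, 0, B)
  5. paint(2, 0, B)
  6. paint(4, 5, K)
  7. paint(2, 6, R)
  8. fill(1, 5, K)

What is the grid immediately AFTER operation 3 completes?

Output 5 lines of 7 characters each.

After op 1 paint(1,3,R):
YYYYYYK
YYYRWWW
YYYYWWW
YYYYWWW
YYYYYRR
After op 2 fill(0,3,W) [22 cells changed]:
WWWWWWK
WWWRWWW
WWWWWWW
WWWWWWW
WWWWWRR
After op 3 paint(1,5,R):
WWWWWWK
WWWRWRW
WWWWWWW
WWWWWWW
WWWWWRR

Answer: WWWWWWK
WWWRWRW
WWWWWWW
WWWWWWW
WWWWWRR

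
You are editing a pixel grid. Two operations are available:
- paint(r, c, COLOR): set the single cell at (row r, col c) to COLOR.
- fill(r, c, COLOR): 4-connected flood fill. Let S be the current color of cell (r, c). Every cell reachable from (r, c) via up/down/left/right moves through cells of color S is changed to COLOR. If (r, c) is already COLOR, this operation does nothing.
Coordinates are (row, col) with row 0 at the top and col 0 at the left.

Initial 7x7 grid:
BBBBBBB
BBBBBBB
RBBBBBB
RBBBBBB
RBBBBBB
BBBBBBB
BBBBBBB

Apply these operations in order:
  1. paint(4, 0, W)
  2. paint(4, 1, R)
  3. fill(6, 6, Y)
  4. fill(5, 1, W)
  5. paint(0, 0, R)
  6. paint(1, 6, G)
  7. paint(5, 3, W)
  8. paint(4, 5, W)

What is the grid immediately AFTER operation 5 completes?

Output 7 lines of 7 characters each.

After op 1 paint(4,0,W):
BBBBBBB
BBBBBBB
RBBBBBB
RBBBBBB
WBBBBBB
BBBBBBB
BBBBBBB
After op 2 paint(4,1,R):
BBBBBBB
BBBBBBB
RBBBBBB
RBBBBBB
WRBBBBB
BBBBBBB
BBBBBBB
After op 3 fill(6,6,Y) [45 cells changed]:
YYYYYYY
YYYYYYY
RYYYYYY
RYYYYYY
WRYYYYY
YYYYYYY
YYYYYYY
After op 4 fill(5,1,W) [45 cells changed]:
WWWWWWW
WWWWWWW
RWWWWWW
RWWWWWW
WRWWWWW
WWWWWWW
WWWWWWW
After op 5 paint(0,0,R):
RWWWWWW
WWWWWWW
RWWWWWW
RWWWWWW
WRWWWWW
WWWWWWW
WWWWWWW

Answer: RWWWWWW
WWWWWWW
RWWWWWW
RWWWWWW
WRWWWWW
WWWWWWW
WWWWWWW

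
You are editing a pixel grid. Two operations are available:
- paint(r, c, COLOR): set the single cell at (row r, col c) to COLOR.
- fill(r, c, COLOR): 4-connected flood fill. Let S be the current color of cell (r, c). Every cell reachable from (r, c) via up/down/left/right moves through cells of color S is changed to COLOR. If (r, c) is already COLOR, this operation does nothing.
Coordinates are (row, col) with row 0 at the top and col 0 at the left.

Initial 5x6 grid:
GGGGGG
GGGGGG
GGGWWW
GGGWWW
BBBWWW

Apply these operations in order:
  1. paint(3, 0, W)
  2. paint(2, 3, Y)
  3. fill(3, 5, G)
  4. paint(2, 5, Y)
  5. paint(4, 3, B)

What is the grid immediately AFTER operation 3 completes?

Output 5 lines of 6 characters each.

Answer: GGGGGG
GGGGGG
GGGYGG
WGGGGG
BBBGGG

Derivation:
After op 1 paint(3,0,W):
GGGGGG
GGGGGG
GGGWWW
WGGWWW
BBBWWW
After op 2 paint(2,3,Y):
GGGGGG
GGGGGG
GGGYWW
WGGWWW
BBBWWW
After op 3 fill(3,5,G) [8 cells changed]:
GGGGGG
GGGGGG
GGGYGG
WGGGGG
BBBGGG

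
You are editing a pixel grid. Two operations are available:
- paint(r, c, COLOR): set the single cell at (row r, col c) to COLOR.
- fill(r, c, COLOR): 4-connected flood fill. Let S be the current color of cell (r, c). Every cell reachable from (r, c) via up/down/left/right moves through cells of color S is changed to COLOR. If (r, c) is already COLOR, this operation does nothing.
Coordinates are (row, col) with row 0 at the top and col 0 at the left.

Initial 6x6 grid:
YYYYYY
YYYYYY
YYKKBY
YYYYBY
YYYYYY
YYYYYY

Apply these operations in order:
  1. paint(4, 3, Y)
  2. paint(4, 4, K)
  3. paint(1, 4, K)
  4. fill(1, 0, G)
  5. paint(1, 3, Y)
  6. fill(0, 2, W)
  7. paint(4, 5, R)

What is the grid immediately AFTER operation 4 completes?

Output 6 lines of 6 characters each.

After op 1 paint(4,3,Y):
YYYYYY
YYYYYY
YYKKBY
YYYYBY
YYYYYY
YYYYYY
After op 2 paint(4,4,K):
YYYYYY
YYYYYY
YYKKBY
YYYYBY
YYYYKY
YYYYYY
After op 3 paint(1,4,K):
YYYYYY
YYYYKY
YYKKBY
YYYYBY
YYYYKY
YYYYYY
After op 4 fill(1,0,G) [30 cells changed]:
GGGGGG
GGGGKG
GGKKBG
GGGGBG
GGGGKG
GGGGGG

Answer: GGGGGG
GGGGKG
GGKKBG
GGGGBG
GGGGKG
GGGGGG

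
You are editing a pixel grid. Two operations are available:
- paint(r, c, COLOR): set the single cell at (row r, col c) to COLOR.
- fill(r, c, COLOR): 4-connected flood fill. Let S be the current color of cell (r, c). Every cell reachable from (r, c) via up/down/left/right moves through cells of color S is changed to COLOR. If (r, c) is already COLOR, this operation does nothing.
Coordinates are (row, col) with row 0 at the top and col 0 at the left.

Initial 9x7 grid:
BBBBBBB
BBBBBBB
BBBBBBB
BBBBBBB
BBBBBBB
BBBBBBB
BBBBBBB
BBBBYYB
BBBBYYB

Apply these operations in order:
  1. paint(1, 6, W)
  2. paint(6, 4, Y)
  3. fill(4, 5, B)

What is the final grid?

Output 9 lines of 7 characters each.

After op 1 paint(1,6,W):
BBBBBBB
BBBBBBW
BBBBBBB
BBBBBBB
BBBBBBB
BBBBBBB
BBBBBBB
BBBBYYB
BBBBYYB
After op 2 paint(6,4,Y):
BBBBBBB
BBBBBBW
BBBBBBB
BBBBBBB
BBBBBBB
BBBBBBB
BBBBYBB
BBBBYYB
BBBBYYB
After op 3 fill(4,5,B) [0 cells changed]:
BBBBBBB
BBBBBBW
BBBBBBB
BBBBBBB
BBBBBBB
BBBBBBB
BBBBYBB
BBBBYYB
BBBBYYB

Answer: BBBBBBB
BBBBBBW
BBBBBBB
BBBBBBB
BBBBBBB
BBBBBBB
BBBBYBB
BBBBYYB
BBBBYYB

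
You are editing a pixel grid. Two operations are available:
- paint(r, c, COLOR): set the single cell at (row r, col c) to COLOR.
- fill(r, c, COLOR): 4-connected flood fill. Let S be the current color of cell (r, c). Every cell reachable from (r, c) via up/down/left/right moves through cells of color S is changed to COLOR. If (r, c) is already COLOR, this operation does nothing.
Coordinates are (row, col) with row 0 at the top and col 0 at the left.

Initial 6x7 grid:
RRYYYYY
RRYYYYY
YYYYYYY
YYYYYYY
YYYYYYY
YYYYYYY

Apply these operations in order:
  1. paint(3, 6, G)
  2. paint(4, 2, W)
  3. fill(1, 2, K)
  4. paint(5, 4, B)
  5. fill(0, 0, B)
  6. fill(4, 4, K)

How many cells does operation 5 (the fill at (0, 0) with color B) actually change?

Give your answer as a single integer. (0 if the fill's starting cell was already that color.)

Answer: 4

Derivation:
After op 1 paint(3,6,G):
RRYYYYY
RRYYYYY
YYYYYYY
YYYYYYG
YYYYYYY
YYYYYYY
After op 2 paint(4,2,W):
RRYYYYY
RRYYYYY
YYYYYYY
YYYYYYG
YYWYYYY
YYYYYYY
After op 3 fill(1,2,K) [36 cells changed]:
RRKKKKK
RRKKKKK
KKKKKKK
KKKKKKG
KKWKKKK
KKKKKKK
After op 4 paint(5,4,B):
RRKKKKK
RRKKKKK
KKKKKKK
KKKKKKG
KKWKKKK
KKKKBKK
After op 5 fill(0,0,B) [4 cells changed]:
BBKKKKK
BBKKKKK
KKKKKKK
KKKKKKG
KKWKKKK
KKKKBKK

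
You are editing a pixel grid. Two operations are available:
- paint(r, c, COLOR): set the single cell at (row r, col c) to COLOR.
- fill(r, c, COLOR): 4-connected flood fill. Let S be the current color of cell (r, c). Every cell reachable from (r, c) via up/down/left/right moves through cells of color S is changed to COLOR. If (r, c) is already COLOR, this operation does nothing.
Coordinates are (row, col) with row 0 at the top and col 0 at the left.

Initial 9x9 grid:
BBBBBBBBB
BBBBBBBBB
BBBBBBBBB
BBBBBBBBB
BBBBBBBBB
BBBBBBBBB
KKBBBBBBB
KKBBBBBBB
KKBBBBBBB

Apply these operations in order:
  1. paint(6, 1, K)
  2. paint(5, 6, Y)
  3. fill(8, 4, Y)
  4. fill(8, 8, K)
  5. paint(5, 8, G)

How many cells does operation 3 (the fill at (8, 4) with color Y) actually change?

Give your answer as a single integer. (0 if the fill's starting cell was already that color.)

Answer: 74

Derivation:
After op 1 paint(6,1,K):
BBBBBBBBB
BBBBBBBBB
BBBBBBBBB
BBBBBBBBB
BBBBBBBBB
BBBBBBBBB
KKBBBBBBB
KKBBBBBBB
KKBBBBBBB
After op 2 paint(5,6,Y):
BBBBBBBBB
BBBBBBBBB
BBBBBBBBB
BBBBBBBBB
BBBBBBBBB
BBBBBBYBB
KKBBBBBBB
KKBBBBBBB
KKBBBBBBB
After op 3 fill(8,4,Y) [74 cells changed]:
YYYYYYYYY
YYYYYYYYY
YYYYYYYYY
YYYYYYYYY
YYYYYYYYY
YYYYYYYYY
KKYYYYYYY
KKYYYYYYY
KKYYYYYYY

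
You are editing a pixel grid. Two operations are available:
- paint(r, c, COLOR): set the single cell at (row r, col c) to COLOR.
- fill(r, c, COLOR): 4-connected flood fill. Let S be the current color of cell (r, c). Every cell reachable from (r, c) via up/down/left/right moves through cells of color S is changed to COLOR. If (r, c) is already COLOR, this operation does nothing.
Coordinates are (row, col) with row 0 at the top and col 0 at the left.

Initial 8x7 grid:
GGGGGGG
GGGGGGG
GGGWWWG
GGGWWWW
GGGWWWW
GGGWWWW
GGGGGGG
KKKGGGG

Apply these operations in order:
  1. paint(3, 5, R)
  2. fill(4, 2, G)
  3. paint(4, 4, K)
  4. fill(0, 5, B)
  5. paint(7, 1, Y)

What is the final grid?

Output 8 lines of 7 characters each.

After op 1 paint(3,5,R):
GGGGGGG
GGGGGGG
GGGWWWG
GGGWWRW
GGGWWWW
GGGWWWW
GGGGGGG
KKKGGGG
After op 2 fill(4,2,G) [0 cells changed]:
GGGGGGG
GGGGGGG
GGGWWWG
GGGWWRW
GGGWWWW
GGGWWWW
GGGGGGG
KKKGGGG
After op 3 paint(4,4,K):
GGGGGGG
GGGGGGG
GGGWWWG
GGGWWRW
GGGWKWW
GGGWWWW
GGGGGGG
KKKGGGG
After op 4 fill(0,5,B) [38 cells changed]:
BBBBBBB
BBBBBBB
BBBWWWB
BBBWWRW
BBBWKWW
BBBWWWW
BBBBBBB
KKKBBBB
After op 5 paint(7,1,Y):
BBBBBBB
BBBBBBB
BBBWWWB
BBBWWRW
BBBWKWW
BBBWWWW
BBBBBBB
KYKBBBB

Answer: BBBBBBB
BBBBBBB
BBBWWWB
BBBWWRW
BBBWKWW
BBBWWWW
BBBBBBB
KYKBBBB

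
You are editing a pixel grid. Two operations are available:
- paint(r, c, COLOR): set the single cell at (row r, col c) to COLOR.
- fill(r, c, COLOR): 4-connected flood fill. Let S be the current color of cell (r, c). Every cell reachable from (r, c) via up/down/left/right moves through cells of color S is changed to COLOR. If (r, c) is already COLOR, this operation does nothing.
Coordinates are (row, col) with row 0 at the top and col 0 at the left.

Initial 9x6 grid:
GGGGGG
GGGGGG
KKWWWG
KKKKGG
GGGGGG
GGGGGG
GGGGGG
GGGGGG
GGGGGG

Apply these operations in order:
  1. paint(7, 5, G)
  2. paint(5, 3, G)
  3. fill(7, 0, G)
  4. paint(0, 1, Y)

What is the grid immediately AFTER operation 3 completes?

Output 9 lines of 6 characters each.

After op 1 paint(7,5,G):
GGGGGG
GGGGGG
KKWWWG
KKKKGG
GGGGGG
GGGGGG
GGGGGG
GGGGGG
GGGGGG
After op 2 paint(5,3,G):
GGGGGG
GGGGGG
KKWWWG
KKKKGG
GGGGGG
GGGGGG
GGGGGG
GGGGGG
GGGGGG
After op 3 fill(7,0,G) [0 cells changed]:
GGGGGG
GGGGGG
KKWWWG
KKKKGG
GGGGGG
GGGGGG
GGGGGG
GGGGGG
GGGGGG

Answer: GGGGGG
GGGGGG
KKWWWG
KKKKGG
GGGGGG
GGGGGG
GGGGGG
GGGGGG
GGGGGG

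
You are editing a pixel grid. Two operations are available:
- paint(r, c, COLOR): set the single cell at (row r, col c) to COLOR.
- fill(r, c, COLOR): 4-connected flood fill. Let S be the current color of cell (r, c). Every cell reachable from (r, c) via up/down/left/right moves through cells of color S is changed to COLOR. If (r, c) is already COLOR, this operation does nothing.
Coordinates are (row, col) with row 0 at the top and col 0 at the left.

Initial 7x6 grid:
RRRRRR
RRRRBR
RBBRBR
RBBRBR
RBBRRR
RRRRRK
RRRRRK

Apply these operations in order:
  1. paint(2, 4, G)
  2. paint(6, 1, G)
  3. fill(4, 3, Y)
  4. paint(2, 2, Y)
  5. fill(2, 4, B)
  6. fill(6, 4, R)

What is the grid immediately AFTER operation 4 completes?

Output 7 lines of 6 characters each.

After op 1 paint(2,4,G):
RRRRRR
RRRRBR
RBBRGR
RBBRBR
RBBRRR
RRRRRK
RRRRRK
After op 2 paint(6,1,G):
RRRRRR
RRRRBR
RBBRGR
RBBRBR
RBBRRR
RRRRRK
RGRRRK
After op 3 fill(4,3,Y) [30 cells changed]:
YYYYYY
YYYYBY
YBBYGY
YBBYBY
YBBYYY
YYYYYK
YGYYYK
After op 4 paint(2,2,Y):
YYYYYY
YYYYBY
YBYYGY
YBBYBY
YBBYYY
YYYYYK
YGYYYK

Answer: YYYYYY
YYYYBY
YBYYGY
YBBYBY
YBBYYY
YYYYYK
YGYYYK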